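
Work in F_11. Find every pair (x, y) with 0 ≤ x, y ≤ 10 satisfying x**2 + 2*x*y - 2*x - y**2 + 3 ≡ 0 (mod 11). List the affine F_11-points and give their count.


Affine F_11-points: {(0, 5), (0, 6), (1, 6), (1, 7), (3, 1), (3, 5), (4, 0), (4, 8), (8, 1), (8, 4), (9, 0), (9, 7)}; count = 12.

For each of the 121 pairs (x, y) ∈ F_11², evaluate f(x, y) mod 11. Record the zeros.
  x = 0: [0↦3, 1↦2, 2↦10, 3↦5, 4↦9, 5↦0, 6↦0, 7↦9, 8↦5, 9↦10, 10↦2]  zeros at y ∈ {5, 6}
  x = 1: [0↦2, 1↦3, 2↦2, 3↦10, 4↦5, 5↦9, 6↦0, 7↦0, 8↦9, 9↦5, 10↦10]  zeros at y ∈ {6, 7}
  x = 2: [0↦3, 1↦6, 2↦7, 3↦6, 4↦3, 5↦9, 6↦2, 7↦4, 8↦4, 9↦2, 10↦9]  zeros at y ∈ ∅
  x = 3: [0↦6, 1↦0, 2↦3, 3↦4, 4↦3, 5↦0, 6↦6, 7↦10, 8↦1, 9↦1, 10↦10]  zeros at y ∈ {1, 5}
  x = 4: [0↦0, 1↦7, 2↦1, 3↦4, 4↦5, 5↦4, 6↦1, 7↦7, 8↦0, 9↦2, 10↦2]  zeros at y ∈ {0, 8}
  x = 5: [0↦7, 1↦5, 2↦1, 3↦6, 4↦9, 5↦10, 6↦9, 7↦6, 8↦1, 9↦5, 10↦7]  zeros at y ∈ ∅
  x = 6: [0↦5, 1↦5, 2↦3, 3↦10, 4↦4, 5↦7, 6↦8, 7↦7, 8↦4, 9↦10, 10↦3]  zeros at y ∈ ∅
  x = 7: [0↦5, 1↦7, 2↦7, 3↦5, 4↦1, 5↦6, 6↦9, 7↦10, 8↦9, 9↦6, 10↦1]  zeros at y ∈ ∅
  x = 8: [0↦7, 1↦0, 2↦2, 3↦2, 4↦0, 5↦7, 6↦1, 7↦4, 8↦5, 9↦4, 10↦1]  zeros at y ∈ {1, 4}
  x = 9: [0↦0, 1↦6, 2↦10, 3↦1, 4↦1, 5↦10, 6↦6, 7↦0, 8↦3, 9↦4, 10↦3]  zeros at y ∈ {0, 7}
  x = 10: [0↦6, 1↦3, 2↦9, 3↦2, 4↦4, 5↦4, 6↦2, 7↦9, 8↦3, 9↦6, 10↦7]  zeros at y ∈ ∅
Collecting zeros: affine points = {(0, 5), (0, 6), (1, 6), (1, 7), (3, 1), (3, 5), (4, 0), (4, 8), (8, 1), (8, 4), (9, 0), (9, 7)}.
Total count |C(F_11)_aff| = 12.


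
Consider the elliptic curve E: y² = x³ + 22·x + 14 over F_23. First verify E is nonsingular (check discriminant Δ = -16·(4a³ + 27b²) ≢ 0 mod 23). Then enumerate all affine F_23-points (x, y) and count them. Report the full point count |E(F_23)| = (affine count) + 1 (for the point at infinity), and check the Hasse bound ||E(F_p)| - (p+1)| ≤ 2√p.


Affine points = {(8, 9), (8, 14), (11, 0), (13, 6), (13, 17), (15, 4), (15, 19), (16, 0), (18, 3), (18, 20), (19, 0), (20, 6), (20, 17), (21, 10), (21, 13)}; affine count = 15; |E(F_23)| = 16.

Discriminant check: Δ ∝ 4a³ + 27b² = 4·22³ + 27·14² = 4·10648 + 27·196 ≡ 21 (mod 23). Nonzero ⇒ E is nonsingular.
For each x ∈ F_23, compute rhs = x³ + 22·x + 14 mod 23, then count y ∈ F_23 with y² ≡ rhs.
  x = 0: rhs = 14, matching y values: none (0 points).
  x = 1: rhs = 14, matching y values: none (0 points).
  x = 2: rhs = 20, matching y values: none (0 points).
  x = 3: rhs = 15, matching y values: none (0 points).
  x = 4: rhs = 5, matching y values: none (0 points).
  x = 5: rhs = 19, matching y values: none (0 points).
  x = 6: rhs = 17, matching y values: none (0 points).
  x = 7: rhs = 5, matching y values: none (0 points).
  x = 8: rhs = 12, matching y values: 9, 14 (2 points).
  x = 9: rhs = 21, matching y values: none (0 points).
  x = 10: rhs = 15, matching y values: none (0 points).
  x = 11: rhs = 0, matching y values: 0 (1 points).
  x = 12: rhs = 5, matching y values: none (0 points).
  x = 13: rhs = 13, matching y values: 6, 17 (2 points).
  x = 14: rhs = 7, matching y values: none (0 points).
  x = 15: rhs = 16, matching y values: 4, 19 (2 points).
  x = 16: rhs = 0, matching y values: 0 (1 points).
  x = 17: rhs = 11, matching y values: none (0 points).
  x = 18: rhs = 9, matching y values: 3, 20 (2 points).
  x = 19: rhs = 0, matching y values: 0 (1 points).
  x = 20: rhs = 13, matching y values: 6, 17 (2 points).
  x = 21: rhs = 8, matching y values: 10, 13 (2 points).
  x = 22: rhs = 14, matching y values: none (0 points).
Total affine count: 15.
Full point count |E(F_23)| = 15 + 1 = 16.
Hasse bound: |16 − (23+1)| = |-8| = 8 ≤ 2√23 ≈ 9.5917 ✓.


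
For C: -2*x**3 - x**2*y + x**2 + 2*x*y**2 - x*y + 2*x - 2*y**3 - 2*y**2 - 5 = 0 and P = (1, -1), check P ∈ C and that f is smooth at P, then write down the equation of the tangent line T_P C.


Tangent line at P: 3*x - 8*y - 11 = 0.

Step 1: f(1, -1) = 0, so P lies on C.
Step 2: partial derivatives
  f_x(x, y) = -6*x**2 - 2*x*y + 2*x + 2*y**2 - y + 2, f_y(x, y) = -x**2 + 4*x*y - x - 6*y**2 - 4*y.
  f_x(P) = 3, f_y(P) = -8 (gradient nonzero, so P is smooth).
Step 3: tangent line at P: 3·(x − 1) + -8·(y − -1) = 0.
Expanding: 3*x - 8*y - 11 = 0.


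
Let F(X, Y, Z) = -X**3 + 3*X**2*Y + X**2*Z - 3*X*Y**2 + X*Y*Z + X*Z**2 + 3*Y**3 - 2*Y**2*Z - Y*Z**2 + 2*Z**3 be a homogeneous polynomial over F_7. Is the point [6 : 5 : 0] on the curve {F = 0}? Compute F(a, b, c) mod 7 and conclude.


F(6,5,0) ≡ 4 (mod 7); P is NOT on the curve.

Evaluate F(6, 5, 0) term-by-term (mod 7).
  -X**3 ↦ -1·216·1·1 = -216
  3*X**2*Y ↦ 3·36·5·1 = 540
  X**2*Z ↦ 1·36·1·0 = 0
  -3*X*Y**2 ↦ -3·6·25·1 = -450
  X*Y*Z ↦ 1·6·5·0 = 0
  X*Z**2 ↦ 1·6·1·0 = 0
  3*Y**3 ↦ 3·1·125·1 = 375
  -2*Y**2*Z ↦ -2·1·25·0 = 0
  -Y*Z**2 ↦ -1·1·5·0 = 0
  2*Z**3 ↦ 2·1·1·0 = 0
Sum: F(6, 5, 0) = (-216) + (540) + (0) + (-450) + (0) + (0) + (375) + (0) + (0) + (0) = 249.
Reducing mod 7: 249 ≡ 4 (mod 7).
Since F(a, b, c) ≡ 4 ≠ 0 (mod 7), P does NOT lie on the curve.


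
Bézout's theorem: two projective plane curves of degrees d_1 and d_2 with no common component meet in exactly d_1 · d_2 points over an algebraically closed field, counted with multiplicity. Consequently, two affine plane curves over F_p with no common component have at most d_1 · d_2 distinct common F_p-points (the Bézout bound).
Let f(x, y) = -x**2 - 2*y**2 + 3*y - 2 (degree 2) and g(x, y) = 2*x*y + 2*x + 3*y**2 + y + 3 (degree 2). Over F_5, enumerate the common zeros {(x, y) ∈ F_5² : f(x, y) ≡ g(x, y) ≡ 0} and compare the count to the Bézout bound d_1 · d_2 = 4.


Common zeros: {(2, 1)}; count = 1; Bézout bound = 4.

deg(f) = 2, deg(g) = 2, so Bézout bound = 4.
Scan x ∈ F_5. For each x, list the y ∈ F_5 with f(x, y) ≡ 0 and those with g(x, y) ≡ 0 (mod 5); the common zeros in that column are the intersection.
  x = 0: f ≡ 0 at y ∈ ∅; g ≡ 0 at y ∈ {4}; common: ∅.
  x = 1: f ≡ 0 at y ∈ {2}; g ≡ 0 at y ∈ {0, 4}; common: ∅.
  x = 2: f ≡ 0 at y ∈ {1, 3}; g ≡ 0 at y ∈ {1, 4}; common: {1}.
  x = 3: f ≡ 0 at y ∈ {1, 3}; g ≡ 0 at y ∈ {2, 4}; common: ∅.
  x = 4: f ≡ 0 at y ∈ {2}; g ≡ 0 at y ∈ {3, 4}; common: ∅.
Collecting: common zeros = {(2, 1)}, so the count is 1.
Comparison with the Bézout bound: 1 ≤ 4 = deg(f)·deg(g), as expected for curves with no common component (the affine F_5-count falls short of the bound because intersections may lie at infinity, over extension fields, or carry multiplicity).


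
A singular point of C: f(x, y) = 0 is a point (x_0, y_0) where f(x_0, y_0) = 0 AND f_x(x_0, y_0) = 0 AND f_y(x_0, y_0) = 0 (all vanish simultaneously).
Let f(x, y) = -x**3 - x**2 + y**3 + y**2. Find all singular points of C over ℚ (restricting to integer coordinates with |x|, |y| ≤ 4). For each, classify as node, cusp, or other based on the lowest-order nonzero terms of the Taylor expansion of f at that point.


Singular points: {(0, 0)}; classification: node.

Compute partial derivatives:
  f_x = -3*x**2 - 2*x.
  f_y = 3*y**2 + 2*y.
Scan x_0 ∈ {−4, ..., 4}. For each x_0, f_y(x_0, y) is a polynomial in y; find its integer roots y ∈ {−4, ..., 4}, then test f_x and f at those candidates.
  x = -4: f_y(-4, y) = 3*y**2 + 2*y; vanishes at y ∈ {0}. (-4, 0): f_x = -40 ≠ 0.
  x = -3: f_y(-3, y) = 3*y**2 + 2*y; vanishes at y ∈ {0}. (-3, 0): f_x = -21 ≠ 0.
  x = -2: f_y(-2, y) = 3*y**2 + 2*y; vanishes at y ∈ {0}. (-2, 0): f_x = -8 ≠ 0.
  x = -1: f_y(-1, y) = 3*y**2 + 2*y; vanishes at y ∈ {0}. (-1, 0): f_x = -1 ≠ 0.
  x = 0: f_y(0, y) = 3*y**2 + 2*y; vanishes at y ∈ {0}. (0, 0): f_x = 0, f = 0 — SINGULAR.
  x = 1: f_y(1, y) = 3*y**2 + 2*y; vanishes at y ∈ {0}. (1, 0): f_x = -5 ≠ 0.
  x = 2: f_y(2, y) = 3*y**2 + 2*y; vanishes at y ∈ {0}. (2, 0): f_x = -16 ≠ 0.
  x = 3: f_y(3, y) = 3*y**2 + 2*y; vanishes at y ∈ {0}. (3, 0): f_x = -33 ≠ 0.
  x = 4: f_y(4, y) = 3*y**2 + 2*y; vanishes at y ∈ {0}. (4, 0): f_x = -56 ≠ 0.
Only singular point on the grid: (0, 0).
Classify: substitute x = 0 + u, y = 0 + v and expand: f = -u**3 - u**2 + v**3 + v**2.
No constant or linear terms (consistent with a singular point). Quadratic part: -u**2 + v**2. Cubic part: -u**3 + v**3.
The quadratic part v**2 - u**2 = (v − u)(v + u) splits into two distinct linear factors, so there are two distinct tangent lines y − 0 = ±(x − 0) — this is a node (ordinary double point).
Classification: node.


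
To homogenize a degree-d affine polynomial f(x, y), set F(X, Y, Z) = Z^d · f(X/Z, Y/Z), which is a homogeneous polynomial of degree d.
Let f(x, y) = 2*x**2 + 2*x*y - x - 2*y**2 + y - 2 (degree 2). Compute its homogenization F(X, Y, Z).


F(X, Y, Z) = 2*X**2 + 2*X*Y - X*Z - 2*Y**2 + Y*Z - 2*Z**2

deg(f) = 2.
Substitute x = X/Z, y = Y/Z into f, then multiply by Z^2.
  monomial 2·x^2·y^0 ↦ 2·X^2·Y^0·Z^0.
  monomial 2·x^1·y^1 ↦ 2·X^1·Y^1·Z^0.
  monomial -1·x^1·y^0 ↦ -1·X^1·Y^0·Z^1.
  monomial -2·x^0·y^2 ↦ -2·X^0·Y^2·Z^0.
  monomial 1·x^0·y^1 ↦ 1·X^0·Y^1·Z^1.
  monomial -2·x^0·y^0 ↦ -2·X^0·Y^0·Z^2.
Collecting: F(X, Y, Z) = 2*X**2 + 2*X*Y - X*Z - 2*Y**2 + Y*Z - 2*Z**2.


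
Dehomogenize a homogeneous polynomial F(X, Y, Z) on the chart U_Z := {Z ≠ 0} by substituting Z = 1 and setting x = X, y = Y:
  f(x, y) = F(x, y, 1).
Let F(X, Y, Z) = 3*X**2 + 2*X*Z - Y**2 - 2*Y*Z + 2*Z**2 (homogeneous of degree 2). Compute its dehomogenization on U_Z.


f(x, y) = 3*x**2 + 2*x - y**2 - 2*y + 2

On U_Z we set Z = 1. Each monomial c·X^i·Y^j·Z^k in F becomes c·x^i·y^j·1^k = c·x^i·y^j.
Substituting Z = 1: F(X, Y, 1) = 3*x**2 + 2*x - y**2 - 2*y + 2.
Note: deg(f) ≤ deg(F) = 2; strict inequality happens when F is divisible by Z (lost terms).


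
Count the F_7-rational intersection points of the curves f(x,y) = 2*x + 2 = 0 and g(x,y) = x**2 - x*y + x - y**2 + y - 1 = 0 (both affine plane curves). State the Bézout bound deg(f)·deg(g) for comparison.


Common zeros: {(6, 1)}; count = 1; Bézout bound = 2.

deg(f) = 1, deg(g) = 2, so Bézout bound = 2.
Scan x ∈ F_7. For each x, list the y ∈ F_7 with f(x, y) ≡ 0 and those with g(x, y) ≡ 0 (mod 7); the common zeros in that column are the intersection.
  x = 0: f ≡ 0 at y ∈ ∅; g ≡ 0 at y ∈ {3, 5}; common: ∅.
  x = 1: f ≡ 0 at y ∈ ∅; g ≡ 0 at y ∈ {1, 6}; common: ∅.
  x = 2: f ≡ 0 at y ∈ ∅; g ≡ 0 at y ∈ {3}; common: ∅.
  x = 3: f ≡ 0 at y ∈ ∅; g ≡ 0 at y ∈ ∅; common: ∅.
  x = 4: f ≡ 0 at y ∈ ∅; g ≡ 0 at y ∈ {5, 6}; common: ∅.
  x = 5: f ≡ 0 at y ∈ ∅; g ≡ 0 at y ∈ ∅; common: ∅.
  x = 6: f ≡ 0 at y ∈ {0, 1, 2, 3, 4, 5, 6}; g ≡ 0 at y ∈ {1}; common: {1}.
Collecting: common zeros = {(6, 1)}, so the count is 1.
Comparison with the Bézout bound: 1 ≤ 2 = deg(f)·deg(g), as expected for curves with no common component (the affine F_7-count falls short of the bound because intersections may lie at infinity, over extension fields, or carry multiplicity).


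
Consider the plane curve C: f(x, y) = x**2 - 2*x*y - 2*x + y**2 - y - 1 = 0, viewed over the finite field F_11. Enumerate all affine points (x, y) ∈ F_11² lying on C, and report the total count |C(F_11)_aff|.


Affine F_11-points: {(0, 4), (0, 8), (4, 3), (4, 6), (6, 1), (7, 7), (7, 8), (9, 1), (9, 7), (10, 4), (10, 6)}; count = 11.

For each of the 121 pairs (x, y) ∈ F_11², evaluate f(x, y) mod 11. Record the zeros.
  x = 0: [0↦10, 1↦10, 2↦1, 3↦5, 4↦0, 5↦8, 6↦7, 7↦8, 8↦0, 9↦5, 10↦1]  zeros at y ∈ {4, 8}
  x = 1: [0↦9, 1↦7, 2↦7, 3↦9, 4↦2, 5↦8, 6↦5, 7↦4, 8↦5, 9↦8, 10↦2]  zeros at y ∈ ∅
  x = 2: [0↦10, 1↦6, 2↦4, 3↦4, 4↦6, 5↦10, 6↦5, 7↦2, 8↦1, 9↦2, 10↦5]  zeros at y ∈ ∅
  x = 3: [0↦2, 1↦7, 2↦3, 3↦1, 4↦1, 5↦3, 6↦7, 7↦2, 8↦10, 9↦9, 10↦10]  zeros at y ∈ ∅
  x = 4: [0↦7, 1↦10, 2↦4, 3↦0, 4↦9, 5↦9, 6↦0, 7↦4, 8↦10, 9↦7, 10↦6]  zeros at y ∈ {3, 6}
  x = 5: [0↦3, 1↦4, 2↦7, 3↦1, 4↦8, 5↦6, 6↦6, 7↦8, 8↦1, 9↦7, 10↦4]  zeros at y ∈ ∅
  x = 6: [0↦1, 1↦0, 2↦1, 3↦4, 4↦9, 5↦5, 6↦3, 7↦3, 8↦5, 9↦9, 10↦4]  zeros at y ∈ {1}
  x = 7: [0↦1, 1↦9, 2↦8, 3↦9, 4↦1, 5↦6, 6↦2, 7↦0, 8↦0, 9↦2, 10↦6]  zeros at y ∈ {7, 8}
  x = 8: [0↦3, 1↦9, 2↦6, 3↦5, 4↦6, 5↦9, 6↦3, 7↦10, 8↦8, 9↦8, 10↦10]  zeros at y ∈ ∅
  x = 9: [0↦7, 1↦0, 2↦6, 3↦3, 4↦2, 5↦3, 6↦6, 7↦0, 8↦7, 9↦5, 10↦5]  zeros at y ∈ {1, 7}
  x = 10: [0↦2, 1↦4, 2↦8, 3↦3, 4↦0, 5↦10, 6↦0, 7↦3, 8↦8, 9↦4, 10↦2]  zeros at y ∈ {4, 6}
Collecting zeros: affine points = {(0, 4), (0, 8), (4, 3), (4, 6), (6, 1), (7, 7), (7, 8), (9, 1), (9, 7), (10, 4), (10, 6)}.
Total count |C(F_11)_aff| = 11.


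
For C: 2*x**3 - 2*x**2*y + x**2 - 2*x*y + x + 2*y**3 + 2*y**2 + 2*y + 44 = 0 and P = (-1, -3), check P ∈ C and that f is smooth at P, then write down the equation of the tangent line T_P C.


Tangent line at P: -x + 44*y + 131 = 0.

Step 1: f(-1, -3) = 0, so P lies on C.
Step 2: partial derivatives
  f_x(x, y) = 6*x**2 - 4*x*y + 2*x - 2*y + 1, f_y(x, y) = -2*x**2 - 2*x + 6*y**2 + 4*y + 2.
  f_x(P) = -1, f_y(P) = 44 (gradient nonzero, so P is smooth).
Step 3: tangent line at P: -1·(x − -1) + 44·(y − -3) = 0.
Expanding: -x + 44*y + 131 = 0.


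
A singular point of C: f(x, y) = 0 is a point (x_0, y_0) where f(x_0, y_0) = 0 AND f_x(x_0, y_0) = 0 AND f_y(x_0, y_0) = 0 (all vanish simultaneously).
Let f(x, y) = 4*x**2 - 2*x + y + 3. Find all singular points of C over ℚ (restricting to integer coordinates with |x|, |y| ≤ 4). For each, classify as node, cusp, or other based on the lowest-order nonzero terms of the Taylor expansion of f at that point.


No singular points in the scanned grid; C is smooth there.

Compute partial derivatives:
  f_x = 8*x - 2.
  f_y = 1.
f_y = 1 is a nonzero constant, so f_y never vanishes: no point (x, y) can satisfy f = f_x = f_y = 0. In particular no (x, y) ∈ {−4, ..., 4}² is singular; the curve is smooth.


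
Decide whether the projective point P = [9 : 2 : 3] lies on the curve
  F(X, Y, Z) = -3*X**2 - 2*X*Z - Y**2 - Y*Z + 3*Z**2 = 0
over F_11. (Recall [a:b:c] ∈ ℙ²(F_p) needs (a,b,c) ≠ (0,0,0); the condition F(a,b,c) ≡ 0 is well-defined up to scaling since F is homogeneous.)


F(9,2,3) ≡ 6 (mod 11); P is NOT on the curve.

Evaluate F(9, 2, 3) term-by-term (mod 11).
  -3*X**2 ↦ -3·81·1·1 = -243
  -2*X*Z ↦ -2·9·1·3 = -54
  -Y**2 ↦ -1·1·4·1 = -4
  -Y*Z ↦ -1·1·2·3 = -6
  3*Z**2 ↦ 3·1·1·9 = 27
Sum: F(9, 2, 3) = (-243) + (-54) + (-4) + (-6) + (27) = -280.
Reducing mod 11: -280 ≡ 6 (mod 11).
Since F(a, b, c) ≡ 6 ≠ 0 (mod 11), P does NOT lie on the curve.


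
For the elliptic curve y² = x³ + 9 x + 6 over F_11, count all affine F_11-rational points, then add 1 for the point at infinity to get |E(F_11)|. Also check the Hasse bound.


Affine points = {(1, 4), (1, 7), (3, 4), (3, 7), (5, 0), (6, 1), (6, 10), (7, 4), (7, 7)}; affine count = 9; |E(F_11)| = 10.

Discriminant check: Δ ∝ 4a³ + 27b² = 4·9³ + 27·6² = 4·729 + 27·36 ≡ 5 (mod 11). Nonzero ⇒ E is nonsingular.
For each x ∈ F_11, compute rhs = x³ + 9·x + 6 mod 11, then count y ∈ F_11 with y² ≡ rhs.
  x = 0: rhs = 6, matching y values: none (0 points).
  x = 1: rhs = 5, matching y values: 4, 7 (2 points).
  x = 2: rhs = 10, matching y values: none (0 points).
  x = 3: rhs = 5, matching y values: 4, 7 (2 points).
  x = 4: rhs = 7, matching y values: none (0 points).
  x = 5: rhs = 0, matching y values: 0 (1 points).
  x = 6: rhs = 1, matching y values: 1, 10 (2 points).
  x = 7: rhs = 5, matching y values: 4, 7 (2 points).
  x = 8: rhs = 7, matching y values: none (0 points).
  x = 9: rhs = 2, matching y values: none (0 points).
  x = 10: rhs = 7, matching y values: none (0 points).
Total affine count: 9.
Full point count |E(F_11)| = 9 + 1 = 10.
Hasse bound: |10 − (11+1)| = |-2| = 2 ≤ 2√11 ≈ 6.6332 ✓.


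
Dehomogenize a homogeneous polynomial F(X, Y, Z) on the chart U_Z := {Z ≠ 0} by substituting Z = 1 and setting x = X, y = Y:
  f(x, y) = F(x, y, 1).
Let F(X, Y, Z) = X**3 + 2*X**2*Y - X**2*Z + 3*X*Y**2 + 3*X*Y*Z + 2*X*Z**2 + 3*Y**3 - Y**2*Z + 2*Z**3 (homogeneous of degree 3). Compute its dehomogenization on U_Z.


f(x, y) = x**3 + 2*x**2*y - x**2 + 3*x*y**2 + 3*x*y + 2*x + 3*y**3 - y**2 + 2

On U_Z we set Z = 1. Each monomial c·X^i·Y^j·Z^k in F becomes c·x^i·y^j·1^k = c·x^i·y^j.
Substituting Z = 1: F(X, Y, 1) = x**3 + 2*x**2*y - x**2 + 3*x*y**2 + 3*x*y + 2*x + 3*y**3 - y**2 + 2.
Note: deg(f) ≤ deg(F) = 3; strict inequality happens when F is divisible by Z (lost terms).


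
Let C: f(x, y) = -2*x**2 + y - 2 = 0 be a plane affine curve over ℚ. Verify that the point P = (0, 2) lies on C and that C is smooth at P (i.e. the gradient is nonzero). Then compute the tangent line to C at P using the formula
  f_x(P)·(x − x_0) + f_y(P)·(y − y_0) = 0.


Tangent line at P: y - 2 = 0.

Step 1: f(0, 2) = 0, so P lies on C.
Step 2: partial derivatives
  f_x(x, y) = -4*x, f_y(x, y) = 1.
  f_x(P) = 0, f_y(P) = 1 (gradient nonzero, so P is smooth).
Step 3: tangent line at P: 0·(x − 0) + 1·(y − 2) = 0.
Expanding: y - 2 = 0.


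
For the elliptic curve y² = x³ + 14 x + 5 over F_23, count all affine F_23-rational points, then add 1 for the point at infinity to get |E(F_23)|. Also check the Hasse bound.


Affine points = {(2, 8), (2, 15), (5, 4), (5, 19), (6, 11), (6, 12), (7, 3), (7, 20), (8, 10), (8, 13), (9, 3), (9, 20), (10, 8), (10, 15), (11, 8), (11, 15), (14, 1), (14, 22), (15, 5), (15, 18), (16, 1), (16, 22), (17, 2), (17, 21), (19, 0), (22, 6), (22, 17)}; affine count = 27; |E(F_23)| = 28.

Discriminant check: Δ ∝ 4a³ + 27b² = 4·14³ + 27·5² = 4·2744 + 27·25 ≡ 13 (mod 23). Nonzero ⇒ E is nonsingular.
For each x ∈ F_23, compute rhs = x³ + 14·x + 5 mod 23, then count y ∈ F_23 with y² ≡ rhs.
  x = 0: rhs = 5, matching y values: none (0 points).
  x = 1: rhs = 20, matching y values: none (0 points).
  x = 2: rhs = 18, matching y values: 8, 15 (2 points).
  x = 3: rhs = 5, matching y values: none (0 points).
  x = 4: rhs = 10, matching y values: none (0 points).
  x = 5: rhs = 16, matching y values: 4, 19 (2 points).
  x = 6: rhs = 6, matching y values: 11, 12 (2 points).
  x = 7: rhs = 9, matching y values: 3, 20 (2 points).
  x = 8: rhs = 8, matching y values: 10, 13 (2 points).
  x = 9: rhs = 9, matching y values: 3, 20 (2 points).
  x = 10: rhs = 18, matching y values: 8, 15 (2 points).
  x = 11: rhs = 18, matching y values: 8, 15 (2 points).
  x = 12: rhs = 15, matching y values: none (0 points).
  x = 13: rhs = 15, matching y values: none (0 points).
  x = 14: rhs = 1, matching y values: 1, 22 (2 points).
  x = 15: rhs = 2, matching y values: 5, 18 (2 points).
  x = 16: rhs = 1, matching y values: 1, 22 (2 points).
  x = 17: rhs = 4, matching y values: 2, 21 (2 points).
  x = 18: rhs = 17, matching y values: none (0 points).
  x = 19: rhs = 0, matching y values: 0 (1 points).
  x = 20: rhs = 5, matching y values: none (0 points).
  x = 21: rhs = 15, matching y values: none (0 points).
  x = 22: rhs = 13, matching y values: 6, 17 (2 points).
Total affine count: 27.
Full point count |E(F_23)| = 27 + 1 = 28.
Hasse bound: |28 − (23+1)| = |4| = 4 ≤ 2√23 ≈ 9.5917 ✓.


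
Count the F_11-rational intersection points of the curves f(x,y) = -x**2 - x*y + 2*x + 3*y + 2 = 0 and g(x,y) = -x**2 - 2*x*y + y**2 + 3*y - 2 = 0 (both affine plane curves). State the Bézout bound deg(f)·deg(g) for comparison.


Common zeros: {(2, 9)}; count = 1; Bézout bound = 4.

deg(f) = 2, deg(g) = 2, so Bézout bound = 4.
Scan x ∈ F_11. For each x, list the y ∈ F_11 with f(x, y) ≡ 0 and those with g(x, y) ≡ 0 (mod 11); the common zeros in that column are the intersection.
  x = 0: f ≡ 0 at y ∈ {3}; g ≡ 0 at y ∈ ∅; common: ∅.
  x = 1: f ≡ 0 at y ∈ {4}; g ≡ 0 at y ∈ ∅; common: ∅.
  x = 2: f ≡ 0 at y ∈ {9}; g ≡ 0 at y ∈ {3, 9}; common: {9}.
  x = 3: f ≡ 0 at y ∈ ∅; g ≡ 0 at y ∈ {0, 3}; common: ∅.
  x = 4: f ≡ 0 at y ∈ {5}; g ≡ 0 at y ∈ {1, 4}; common: ∅.
  x = 5: f ≡ 0 at y ∈ {10}; g ≡ 0 at y ∈ {1, 6}; common: ∅.
  x = 6: f ≡ 0 at y ∈ {0}; g ≡ 0 at y ∈ ∅; common: ∅.
  x = 7: f ≡ 0 at y ∈ {0}; g ≡ 0 at y ∈ ∅; common: ∅.
  x = 8: f ≡ 0 at y ∈ {4}; g ≡ 0 at y ∈ {0, 2}; common: ∅.
  x = 9: f ≡ 0 at y ∈ {10}; g ≡ 0 at y ∈ ∅; common: ∅.
  x = 10: f ≡ 0 at y ∈ {3}; g ≡ 0 at y ∈ {2, 4}; common: ∅.
Collecting: common zeros = {(2, 9)}, so the count is 1.
Comparison with the Bézout bound: 1 ≤ 4 = deg(f)·deg(g), as expected for curves with no common component (the affine F_11-count falls short of the bound because intersections may lie at infinity, over extension fields, or carry multiplicity).


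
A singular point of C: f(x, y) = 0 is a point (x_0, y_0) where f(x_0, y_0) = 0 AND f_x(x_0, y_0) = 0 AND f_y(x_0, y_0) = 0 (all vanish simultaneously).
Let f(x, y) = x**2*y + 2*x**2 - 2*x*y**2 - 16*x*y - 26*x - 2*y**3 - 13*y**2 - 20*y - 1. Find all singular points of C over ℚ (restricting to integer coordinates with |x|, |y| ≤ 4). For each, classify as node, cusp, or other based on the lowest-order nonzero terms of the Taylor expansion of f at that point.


Singular points: {(2, -3)}; classification: node.

Compute partial derivatives:
  f_x = 2*x*y + 4*x - 2*y**2 - 16*y - 26.
  f_y = x**2 - 4*x*y - 16*x - 6*y**2 - 26*y - 20.
Scan x_0 ∈ {−4, ..., 4}. For each x_0, f_y(x_0, y) is a polynomial in y; find its integer roots y ∈ {−4, ..., 4}, then test f_x and f at those candidates.
  x = -4: f_y(-4, y) = -6*y**2 - 10*y + 60; no integer root y with |y| ≤ 4.
  x = -3: f_y(-3, y) = -6*y**2 - 14*y + 37; no integer root y with |y| ≤ 4.
  x = -2: f_y(-2, y) = -6*y**2 - 18*y + 16; no integer root y with |y| ≤ 4.
  x = -1: f_y(-1, y) = -6*y**2 - 22*y - 3; no integer root y with |y| ≤ 4.
  x = 0: f_y(0, y) = -6*y**2 - 26*y - 20; vanishes at y ∈ {-1}. (0, -1): f_x = -12 ≠ 0.
  x = 1: f_y(1, y) = -6*y**2 - 30*y - 35; no integer root y with |y| ≤ 4.
  x = 2: f_y(2, y) = -6*y**2 - 34*y - 48; vanishes at y ∈ {-3}. (2, -3): f_x = 0, f = 0 — SINGULAR.
  x = 3: f_y(3, y) = -6*y**2 - 38*y - 59; no integer root y with |y| ≤ 4.
  x = 4: f_y(4, y) = -6*y**2 - 42*y - 68; no integer root y with |y| ≤ 4.
Only singular point on the grid: (2, -3).
Classify: substitute x = 2 + u, y = -3 + v and expand: f = u**2*v - u**2 - 2*u*v**2 - 2*v**3 + v**2.
No constant or linear terms (consistent with a singular point). Quadratic part: -u**2 + v**2. Cubic part: u**2*v - 2*u*v**2 - 2*v**3.
The quadratic part v**2 - u**2 = (v − u)(v + u) splits into two distinct linear factors, so there are two distinct tangent lines y − -3 = ±(x − 2) — this is a node (ordinary double point).
Classification: node.


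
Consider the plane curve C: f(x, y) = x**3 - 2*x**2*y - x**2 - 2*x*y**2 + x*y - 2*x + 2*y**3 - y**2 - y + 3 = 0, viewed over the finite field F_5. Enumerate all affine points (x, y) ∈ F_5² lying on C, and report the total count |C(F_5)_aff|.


Affine F_5-points: {(0, 3), (2, 2), (3, 0), (4, 2)}; count = 4.

For each of the 25 pairs (x, y) ∈ F_5², evaluate f(x, y) mod 5. Record the zeros.
  x = 0: [0↦3, 1↦3, 2↦3, 3↦0, 4↦1]  zeros at y ∈ {3}
  x = 1: [0↦1, 1↦3, 2↦1, 3↦2, 4↦3]  zeros at y ∈ ∅
  x = 2: [0↦3, 1↦3, 2↦0, 3↦1, 4↦3]  zeros at y ∈ {2}
  x = 3: [0↦0, 1↦4, 2↦1, 3↦3, 4↦2]  zeros at y ∈ {0}
  x = 4: [0↦3, 1↦2, 2↦0, 3↦4, 4↦1]  zeros at y ∈ {2}
Collecting zeros: affine points = {(0, 3), (2, 2), (3, 0), (4, 2)}.
Total count |C(F_5)_aff| = 4.


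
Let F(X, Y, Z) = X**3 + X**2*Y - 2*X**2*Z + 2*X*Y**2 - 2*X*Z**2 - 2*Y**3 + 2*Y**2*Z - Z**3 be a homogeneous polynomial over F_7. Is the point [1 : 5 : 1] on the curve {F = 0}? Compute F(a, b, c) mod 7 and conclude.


F(1,5,1) ≡ 5 (mod 7); P is NOT on the curve.

Evaluate F(1, 5, 1) term-by-term (mod 7).
  X**3 ↦ 1·1·1·1 = 1
  X**2*Y ↦ 1·1·5·1 = 5
  -2*X**2*Z ↦ -2·1·1·1 = -2
  2*X*Y**2 ↦ 2·1·25·1 = 50
  -2*X*Z**2 ↦ -2·1·1·1 = -2
  -2*Y**3 ↦ -2·1·125·1 = -250
  2*Y**2*Z ↦ 2·1·25·1 = 50
  -Z**3 ↦ -1·1·1·1 = -1
Sum: F(1, 5, 1) = (1) + (5) + (-2) + (50) + (-2) + (-250) + (50) + (-1) = -149.
Reducing mod 7: -149 ≡ 5 (mod 7).
Since F(a, b, c) ≡ 5 ≠ 0 (mod 7), P does NOT lie on the curve.


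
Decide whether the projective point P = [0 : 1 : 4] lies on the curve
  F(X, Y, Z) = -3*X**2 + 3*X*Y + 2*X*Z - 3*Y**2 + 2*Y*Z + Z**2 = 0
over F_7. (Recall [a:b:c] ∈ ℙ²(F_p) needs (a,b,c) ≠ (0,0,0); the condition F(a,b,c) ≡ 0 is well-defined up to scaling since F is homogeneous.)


F(0,1,4) ≡ 0 (mod 7); P is on the curve.

Evaluate F(0, 1, 4) term-by-term (mod 7).
  -3*X**2 ↦ -3·0·1·1 = 0
  3*X*Y ↦ 3·0·1·1 = 0
  2*X*Z ↦ 2·0·1·4 = 0
  -3*Y**2 ↦ -3·1·1·1 = -3
  2*Y*Z ↦ 2·1·1·4 = 8
  Z**2 ↦ 1·1·1·16 = 16
Sum: F(0, 1, 4) = (0) + (0) + (0) + (-3) + (8) + (16) = 21.
Reducing mod 7: 21 ≡ 0 (mod 7).
Since F(a, b, c) ≡ 0 (mod 7), P lies on the curve.


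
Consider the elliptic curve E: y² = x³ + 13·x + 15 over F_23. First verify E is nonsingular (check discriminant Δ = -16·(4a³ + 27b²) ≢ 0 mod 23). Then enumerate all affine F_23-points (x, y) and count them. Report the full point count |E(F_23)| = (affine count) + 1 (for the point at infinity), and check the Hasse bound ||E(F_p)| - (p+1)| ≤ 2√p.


Affine points = {(1, 11), (1, 12), (2, 7), (2, 16), (3, 9), (3, 14), (4, 4), (4, 19), (7, 9), (7, 14), (10, 8), (10, 15), (12, 6), (12, 17), (13, 9), (13, 14), (16, 8), (16, 15), (18, 3), (18, 20), (20, 8), (20, 15), (21, 2), (21, 21), (22, 1), (22, 22)}; affine count = 26; |E(F_23)| = 27.

Discriminant check: Δ ∝ 4a³ + 27b² = 4·13³ + 27·15² = 4·2197 + 27·225 ≡ 5 (mod 23). Nonzero ⇒ E is nonsingular.
For each x ∈ F_23, compute rhs = x³ + 13·x + 15 mod 23, then count y ∈ F_23 with y² ≡ rhs.
  x = 0: rhs = 15, matching y values: none (0 points).
  x = 1: rhs = 6, matching y values: 11, 12 (2 points).
  x = 2: rhs = 3, matching y values: 7, 16 (2 points).
  x = 3: rhs = 12, matching y values: 9, 14 (2 points).
  x = 4: rhs = 16, matching y values: 4, 19 (2 points).
  x = 5: rhs = 21, matching y values: none (0 points).
  x = 6: rhs = 10, matching y values: none (0 points).
  x = 7: rhs = 12, matching y values: 9, 14 (2 points).
  x = 8: rhs = 10, matching y values: none (0 points).
  x = 9: rhs = 10, matching y values: none (0 points).
  x = 10: rhs = 18, matching y values: 8, 15 (2 points).
  x = 11: rhs = 17, matching y values: none (0 points).
  x = 12: rhs = 13, matching y values: 6, 17 (2 points).
  x = 13: rhs = 12, matching y values: 9, 14 (2 points).
  x = 14: rhs = 20, matching y values: none (0 points).
  x = 15: rhs = 20, matching y values: none (0 points).
  x = 16: rhs = 18, matching y values: 8, 15 (2 points).
  x = 17: rhs = 20, matching y values: none (0 points).
  x = 18: rhs = 9, matching y values: 3, 20 (2 points).
  x = 19: rhs = 14, matching y values: none (0 points).
  x = 20: rhs = 18, matching y values: 8, 15 (2 points).
  x = 21: rhs = 4, matching y values: 2, 21 (2 points).
  x = 22: rhs = 1, matching y values: 1, 22 (2 points).
Total affine count: 26.
Full point count |E(F_23)| = 26 + 1 = 27.
Hasse bound: |27 − (23+1)| = |3| = 3 ≤ 2√23 ≈ 9.5917 ✓.


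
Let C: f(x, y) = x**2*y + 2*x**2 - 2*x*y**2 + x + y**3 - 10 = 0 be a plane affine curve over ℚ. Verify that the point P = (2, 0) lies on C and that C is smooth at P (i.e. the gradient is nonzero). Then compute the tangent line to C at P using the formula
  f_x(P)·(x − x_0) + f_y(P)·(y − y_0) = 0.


Tangent line at P: 9*x + 4*y - 18 = 0.

Step 1: f(2, 0) = 0, so P lies on C.
Step 2: partial derivatives
  f_x(x, y) = 2*x*y + 4*x - 2*y**2 + 1, f_y(x, y) = x**2 - 4*x*y + 3*y**2.
  f_x(P) = 9, f_y(P) = 4 (gradient nonzero, so P is smooth).
Step 3: tangent line at P: 9·(x − 2) + 4·(y − 0) = 0.
Expanding: 9*x + 4*y - 18 = 0.


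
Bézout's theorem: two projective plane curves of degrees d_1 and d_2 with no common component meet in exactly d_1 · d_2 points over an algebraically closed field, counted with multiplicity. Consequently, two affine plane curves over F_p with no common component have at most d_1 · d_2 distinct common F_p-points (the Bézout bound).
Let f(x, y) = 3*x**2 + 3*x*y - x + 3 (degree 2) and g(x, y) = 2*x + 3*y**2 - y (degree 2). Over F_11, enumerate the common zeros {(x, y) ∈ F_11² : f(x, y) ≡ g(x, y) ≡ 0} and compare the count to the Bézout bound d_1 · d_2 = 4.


Common zeros: ∅; count = 0; Bézout bound = 4.

deg(f) = 2, deg(g) = 2, so Bézout bound = 4.
Scan x ∈ F_11. For each x, list the y ∈ F_11 with f(x, y) ≡ 0 and those with g(x, y) ≡ 0 (mod 11); the common zeros in that column are the intersection.
  x = 0: f ≡ 0 at y ∈ ∅; g ≡ 0 at y ∈ {0, 4}; common: ∅.
  x = 1: f ≡ 0 at y ∈ {2}; g ≡ 0 at y ∈ ∅; common: ∅.
  x = 2: f ≡ 0 at y ∈ {7}; g ≡ 0 at y ∈ ∅; common: ∅.
  x = 3: f ≡ 0 at y ∈ {8}; g ≡ 0 at y ∈ ∅; common: ∅.
  x = 4: f ≡ 0 at y ∈ {8}; g ≡ 0 at y ∈ {6, 9}; common: ∅.
  x = 5: f ≡ 0 at y ∈ {1}; g ≡ 0 at y ∈ ∅; common: ∅.
  x = 6: f ≡ 0 at y ∈ {7}; g ≡ 0 at y ∈ {2}; common: ∅.
  x = 7: f ≡ 0 at y ∈ {0}; g ≡ 0 at y ∈ {7, 8}; common: ∅.
  x = 8: f ≡ 0 at y ∈ {0}; g ≡ 0 at y ∈ ∅; common: ∅.
  x = 9: f ≡ 0 at y ∈ {1}; g ≡ 0 at y ∈ {5, 10}; common: ∅.
  x = 10: f ≡ 0 at y ∈ {6}; g ≡ 0 at y ∈ {1, 3}; common: ∅.
Collecting: common zeros = ∅, so the count is 0.
Comparison with the Bézout bound: 0 ≤ 4 = deg(f)·deg(g), as expected for curves with no common component (the affine F_11-count falls short of the bound because intersections may lie at infinity, over extension fields, or carry multiplicity).


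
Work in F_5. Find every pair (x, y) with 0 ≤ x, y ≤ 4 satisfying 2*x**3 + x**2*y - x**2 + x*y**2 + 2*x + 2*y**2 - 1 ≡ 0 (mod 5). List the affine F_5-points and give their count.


Affine F_5-points: {(2, 0), (2, 4), (3, 0), (4, 2)}; count = 4.

For each of the 25 pairs (x, y) ∈ F_5², evaluate f(x, y) mod 5. Record the zeros.
  x = 0: [0↦4, 1↦1, 2↦2, 3↦2, 4↦1]  zeros at y ∈ ∅
  x = 1: [0↦2, 1↦1, 2↦1, 3↦2, 4↦4]  zeros at y ∈ ∅
  x = 2: [0↦0, 1↦3, 2↦4, 3↦3, 4↦0]  zeros at y ∈ {0, 4}
  x = 3: [0↦0, 1↦4, 2↦3, 3↦2, 4↦1]  zeros at y ∈ {0}
  x = 4: [0↦4, 1↦1, 2↦0, 3↦1, 4↦4]  zeros at y ∈ {2}
Collecting zeros: affine points = {(2, 0), (2, 4), (3, 0), (4, 2)}.
Total count |C(F_5)_aff| = 4.


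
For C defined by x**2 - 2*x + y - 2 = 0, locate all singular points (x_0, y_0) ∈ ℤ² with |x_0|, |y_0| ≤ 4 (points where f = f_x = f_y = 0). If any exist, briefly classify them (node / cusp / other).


No singular points in the scanned grid; C is smooth there.

Compute partial derivatives:
  f_x = 2*x - 2.
  f_y = 1.
f_y = 1 is a nonzero constant, so f_y never vanishes: no point (x, y) can satisfy f = f_x = f_y = 0. In particular no (x, y) ∈ {−4, ..., 4}² is singular; the curve is smooth.


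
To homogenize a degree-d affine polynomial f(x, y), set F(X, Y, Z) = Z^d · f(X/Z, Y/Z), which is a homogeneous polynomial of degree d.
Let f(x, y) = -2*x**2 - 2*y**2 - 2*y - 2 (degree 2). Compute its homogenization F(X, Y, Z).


F(X, Y, Z) = -2*X**2 - 2*Y**2 - 2*Y*Z - 2*Z**2

deg(f) = 2.
Substitute x = X/Z, y = Y/Z into f, then multiply by Z^2.
  monomial -2·x^2·y^0 ↦ -2·X^2·Y^0·Z^0.
  monomial -2·x^0·y^2 ↦ -2·X^0·Y^2·Z^0.
  monomial -2·x^0·y^1 ↦ -2·X^0·Y^1·Z^1.
  monomial -2·x^0·y^0 ↦ -2·X^0·Y^0·Z^2.
Collecting: F(X, Y, Z) = -2*X**2 - 2*Y**2 - 2*Y*Z - 2*Z**2.


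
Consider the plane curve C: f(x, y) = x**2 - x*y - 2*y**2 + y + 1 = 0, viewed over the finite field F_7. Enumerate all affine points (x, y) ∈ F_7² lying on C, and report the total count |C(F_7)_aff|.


Affine F_7-points: {(0, 1), (0, 3), (1, 1), (1, 6), (3, 3), (5, 6)}; count = 6.

For each of the 49 pairs (x, y) ∈ F_7², evaluate f(x, y) mod 7. Record the zeros.
  x = 0: [0↦1, 1↦0, 2↦2, 3↦0, 4↦1, 5↦5, 6↦5]  zeros at y ∈ {1, 3}
  x = 1: [0↦2, 1↦0, 2↦1, 3↦5, 4↦5, 5↦1, 6↦0]  zeros at y ∈ {1, 6}
  x = 2: [0↦5, 1↦2, 2↦2, 3↦5, 4↦4, 5↦6, 6↦4]  zeros at y ∈ ∅
  x = 3: [0↦3, 1↦6, 2↦5, 3↦0, 4↦5, 5↦6, 6↦3]  zeros at y ∈ {3}
  x = 4: [0↦3, 1↦5, 2↦3, 3↦4, 4↦1, 5↦1, 6↦4]  zeros at y ∈ ∅
  x = 5: [0↦5, 1↦6, 2↦3, 3↦3, 4↦6, 5↦5, 6↦0]  zeros at y ∈ {6}
  x = 6: [0↦2, 1↦2, 2↦5, 3↦4, 4↦6, 5↦4, 6↦5]  zeros at y ∈ ∅
Collecting zeros: affine points = {(0, 1), (0, 3), (1, 1), (1, 6), (3, 3), (5, 6)}.
Total count |C(F_7)_aff| = 6.


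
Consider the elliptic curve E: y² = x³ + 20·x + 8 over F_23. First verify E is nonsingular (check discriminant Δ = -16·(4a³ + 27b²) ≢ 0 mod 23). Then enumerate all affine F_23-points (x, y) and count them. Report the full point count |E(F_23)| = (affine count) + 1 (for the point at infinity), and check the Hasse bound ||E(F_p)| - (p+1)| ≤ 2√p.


Affine points = {(0, 10), (0, 13), (1, 11), (1, 12), (3, 7), (3, 16), (5, 7), (5, 16), (7, 10), (7, 13), (8, 6), (8, 17), (10, 9), (10, 14), (11, 8), (11, 15), (13, 2), (13, 21), (15, 7), (15, 16), (16, 10), (16, 13), (18, 6), (18, 17), (19, 5), (19, 18), (20, 6), (20, 17), (21, 11), (21, 12)}; affine count = 30; |E(F_23)| = 31.

Discriminant check: Δ ∝ 4a³ + 27b² = 4·20³ + 27·8² = 4·8000 + 27·64 ≡ 10 (mod 23). Nonzero ⇒ E is nonsingular.
For each x ∈ F_23, compute rhs = x³ + 20·x + 8 mod 23, then count y ∈ F_23 with y² ≡ rhs.
  x = 0: rhs = 8, matching y values: 10, 13 (2 points).
  x = 1: rhs = 6, matching y values: 11, 12 (2 points).
  x = 2: rhs = 10, matching y values: none (0 points).
  x = 3: rhs = 3, matching y values: 7, 16 (2 points).
  x = 4: rhs = 14, matching y values: none (0 points).
  x = 5: rhs = 3, matching y values: 7, 16 (2 points).
  x = 6: rhs = 22, matching y values: none (0 points).
  x = 7: rhs = 8, matching y values: 10, 13 (2 points).
  x = 8: rhs = 13, matching y values: 6, 17 (2 points).
  x = 9: rhs = 20, matching y values: none (0 points).
  x = 10: rhs = 12, matching y values: 9, 14 (2 points).
  x = 11: rhs = 18, matching y values: 8, 15 (2 points).
  x = 12: rhs = 21, matching y values: none (0 points).
  x = 13: rhs = 4, matching y values: 2, 21 (2 points).
  x = 14: rhs = 19, matching y values: none (0 points).
  x = 15: rhs = 3, matching y values: 7, 16 (2 points).
  x = 16: rhs = 8, matching y values: 10, 13 (2 points).
  x = 17: rhs = 17, matching y values: none (0 points).
  x = 18: rhs = 13, matching y values: 6, 17 (2 points).
  x = 19: rhs = 2, matching y values: 5, 18 (2 points).
  x = 20: rhs = 13, matching y values: 6, 17 (2 points).
  x = 21: rhs = 6, matching y values: 11, 12 (2 points).
  x = 22: rhs = 10, matching y values: none (0 points).
Total affine count: 30.
Full point count |E(F_23)| = 30 + 1 = 31.
Hasse bound: |31 − (23+1)| = |7| = 7 ≤ 2√23 ≈ 9.5917 ✓.


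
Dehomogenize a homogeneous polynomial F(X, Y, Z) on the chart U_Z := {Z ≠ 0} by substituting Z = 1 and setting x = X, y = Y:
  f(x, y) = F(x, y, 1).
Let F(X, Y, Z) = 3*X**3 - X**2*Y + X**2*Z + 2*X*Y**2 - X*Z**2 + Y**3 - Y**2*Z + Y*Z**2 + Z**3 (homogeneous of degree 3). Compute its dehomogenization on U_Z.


f(x, y) = 3*x**3 - x**2*y + x**2 + 2*x*y**2 - x + y**3 - y**2 + y + 1

On U_Z we set Z = 1. Each monomial c·X^i·Y^j·Z^k in F becomes c·x^i·y^j·1^k = c·x^i·y^j.
Substituting Z = 1: F(X, Y, 1) = 3*x**3 - x**2*y + x**2 + 2*x*y**2 - x + y**3 - y**2 + y + 1.
Note: deg(f) ≤ deg(F) = 3; strict inequality happens when F is divisible by Z (lost terms).


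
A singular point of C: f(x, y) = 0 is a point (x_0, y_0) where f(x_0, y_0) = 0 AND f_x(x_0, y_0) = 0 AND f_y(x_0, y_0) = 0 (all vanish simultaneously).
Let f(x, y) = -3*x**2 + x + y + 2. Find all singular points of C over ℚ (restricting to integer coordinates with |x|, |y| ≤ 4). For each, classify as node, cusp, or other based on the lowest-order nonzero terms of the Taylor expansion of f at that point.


No singular points in the scanned grid; C is smooth there.

Compute partial derivatives:
  f_x = 1 - 6*x.
  f_y = 1.
f_y = 1 is a nonzero constant, so f_y never vanishes: no point (x, y) can satisfy f = f_x = f_y = 0. In particular no (x, y) ∈ {−4, ..., 4}² is singular; the curve is smooth.


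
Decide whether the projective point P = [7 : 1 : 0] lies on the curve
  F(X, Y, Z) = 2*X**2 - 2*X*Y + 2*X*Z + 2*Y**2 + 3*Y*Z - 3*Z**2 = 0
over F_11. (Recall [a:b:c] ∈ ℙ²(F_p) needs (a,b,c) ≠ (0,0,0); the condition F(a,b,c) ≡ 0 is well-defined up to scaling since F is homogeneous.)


F(7,1,0) ≡ 9 (mod 11); P is NOT on the curve.

Evaluate F(7, 1, 0) term-by-term (mod 11).
  2*X**2 ↦ 2·49·1·1 = 98
  -2*X*Y ↦ -2·7·1·1 = -14
  2*X*Z ↦ 2·7·1·0 = 0
  2*Y**2 ↦ 2·1·1·1 = 2
  3*Y*Z ↦ 3·1·1·0 = 0
  -3*Z**2 ↦ -3·1·1·0 = 0
Sum: F(7, 1, 0) = (98) + (-14) + (0) + (2) + (0) + (0) = 86.
Reducing mod 11: 86 ≡ 9 (mod 11).
Since F(a, b, c) ≡ 9 ≠ 0 (mod 11), P does NOT lie on the curve.


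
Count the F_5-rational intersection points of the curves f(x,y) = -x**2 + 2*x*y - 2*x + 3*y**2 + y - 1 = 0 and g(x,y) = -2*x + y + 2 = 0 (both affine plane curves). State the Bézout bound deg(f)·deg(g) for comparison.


Common zeros: {(3, 4)}; count = 1; Bézout bound = 2.

deg(f) = 2, deg(g) = 1, so Bézout bound = 2.
Scan x ∈ F_5. For each x, list the y ∈ F_5 with f(x, y) ≡ 0 and those with g(x, y) ≡ 0 (mod 5); the common zeros in that column are the intersection.
  x = 0: f ≡ 0 at y ∈ ∅; g ≡ 0 at y ∈ {3}; common: ∅.
  x = 1: f ≡ 0 at y ∈ ∅; g ≡ 0 at y ∈ {0}; common: ∅.
  x = 2: f ≡ 0 at y ∈ ∅; g ≡ 0 at y ∈ {2}; common: ∅.
  x = 3: f ≡ 0 at y ∈ {2, 4}; g ≡ 0 at y ∈ {4}; common: {4}.
  x = 4: f ≡ 0 at y ∈ {0, 2}; g ≡ 0 at y ∈ {1}; common: ∅.
Collecting: common zeros = {(3, 4)}, so the count is 1.
Comparison with the Bézout bound: 1 ≤ 2 = deg(f)·deg(g), as expected for curves with no common component (the affine F_5-count falls short of the bound because intersections may lie at infinity, over extension fields, or carry multiplicity).


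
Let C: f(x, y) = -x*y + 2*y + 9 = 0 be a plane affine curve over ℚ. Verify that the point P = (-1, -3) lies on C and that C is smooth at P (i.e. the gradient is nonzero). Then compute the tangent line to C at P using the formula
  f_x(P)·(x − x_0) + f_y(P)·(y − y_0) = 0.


Tangent line at P: 3*x + 3*y + 12 = 0.

Step 1: f(-1, -3) = 0, so P lies on C.
Step 2: partial derivatives
  f_x(x, y) = -y, f_y(x, y) = 2 - x.
  f_x(P) = 3, f_y(P) = 3 (gradient nonzero, so P is smooth).
Step 3: tangent line at P: 3·(x − -1) + 3·(y − -3) = 0.
Expanding: 3*x + 3*y + 12 = 0.


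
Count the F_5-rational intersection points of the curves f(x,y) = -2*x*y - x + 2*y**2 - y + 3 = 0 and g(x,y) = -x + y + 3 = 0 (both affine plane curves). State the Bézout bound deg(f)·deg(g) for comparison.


Common zeros: {(3, 0)}; count = 1; Bézout bound = 2.

deg(f) = 2, deg(g) = 1, so Bézout bound = 2.
Scan x ∈ F_5. For each x, list the y ∈ F_5 with f(x, y) ≡ 0 and those with g(x, y) ≡ 0 (mod 5); the common zeros in that column are the intersection.
  x = 0: f ≡ 0 at y ∈ ∅; g ≡ 0 at y ∈ {2}; common: ∅.
  x = 1: f ≡ 0 at y ∈ ∅; g ≡ 0 at y ∈ {3}; common: ∅.
  x = 2: f ≡ 0 at y ∈ ∅; g ≡ 0 at y ∈ {4}; common: ∅.
  x = 3: f ≡ 0 at y ∈ {0, 1}; g ≡ 0 at y ∈ {0}; common: {0}.
  x = 4: f ≡ 0 at y ∈ {3, 4}; g ≡ 0 at y ∈ {1}; common: ∅.
Collecting: common zeros = {(3, 0)}, so the count is 1.
Comparison with the Bézout bound: 1 ≤ 2 = deg(f)·deg(g), as expected for curves with no common component (the affine F_5-count falls short of the bound because intersections may lie at infinity, over extension fields, or carry multiplicity).
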